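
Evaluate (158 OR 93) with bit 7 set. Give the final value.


Step 1: 158 | 93 = 223
Step 2: 223 | (1 << 7) = 223 | 128 = 223

223


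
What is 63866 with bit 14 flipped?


63866 ^ (1 << 14) = 63866 ^ 16384 = 47482

47482


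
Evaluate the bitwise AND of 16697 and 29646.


0b100000100111001 & 0b111001111001110 = 0b100000100001000 = 16648

16648


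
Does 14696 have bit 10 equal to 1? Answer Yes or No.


0b11100101101000, bit 10 = 0. No

No


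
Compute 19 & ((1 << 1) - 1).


19 & 1 = 1

1


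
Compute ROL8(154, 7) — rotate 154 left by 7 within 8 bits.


Rotate 0b10011010 left by 7 (8-bit) = 0b1001101 = 77

77


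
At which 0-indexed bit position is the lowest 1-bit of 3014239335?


0b10110011101010011010010001100111. Lowest set bit at position 0

0


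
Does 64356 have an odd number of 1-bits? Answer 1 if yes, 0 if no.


0b1111101101100100 has 10 ones => parity 0

0


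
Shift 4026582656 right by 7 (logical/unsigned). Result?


0b11110000000000001100011010000000 >> 7 = 0b1111000000000000110001101 = 31457677

31457677


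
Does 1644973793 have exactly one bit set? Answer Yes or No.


0b1100010000011000100111011100001. Multiple bits set => No

No


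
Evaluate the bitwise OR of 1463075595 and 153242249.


0b1010111001101001100001100001011 | 0b1001001000100100101010001001 = 0b1011111001101101100101110001011 = 1597426571

1597426571


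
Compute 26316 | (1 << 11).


26316 | (1 << 11) = 26316 | 2048 = 28364

28364


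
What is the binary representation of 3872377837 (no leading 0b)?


3872377837 = 11100110110011111100101111101101 in binary

11100110110011111100101111101101


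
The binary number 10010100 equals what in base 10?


10010100 in decimal = 148

148


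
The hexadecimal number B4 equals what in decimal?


B4 hex = 180 decimal

180


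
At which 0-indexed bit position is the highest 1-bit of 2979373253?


0b10110001100101011010000011000101. Highest set bit at position 31

31


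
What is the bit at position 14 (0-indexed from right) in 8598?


0b10000110010110, position 14 = 0

0


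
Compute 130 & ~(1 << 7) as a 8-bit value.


130 & ~(1 << 7) = 2

2


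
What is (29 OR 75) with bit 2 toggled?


Step 1: 29 | 75 = 95
Step 2: 95 ^ (1 << 2) = 95 ^ 4 = 91

91


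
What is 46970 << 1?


0b1011011101111010 << 1 = 0b10110111011110100 = 93940

93940


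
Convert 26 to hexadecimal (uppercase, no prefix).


26 = 1A hex

1A


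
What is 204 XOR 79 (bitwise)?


0b11001100 ^ 0b1001111 = 0b10000011 = 131

131


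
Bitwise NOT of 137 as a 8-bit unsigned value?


~0b10001001 = 0b1110110 = 118 (8-bit unsigned)

118


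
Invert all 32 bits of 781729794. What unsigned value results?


781729794 ^ 4294967295 = 3513237501

3513237501


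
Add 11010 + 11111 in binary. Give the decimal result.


11010 + 11111 = 111001 = 57

57


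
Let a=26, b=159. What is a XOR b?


26 ^ 159 = 133

133


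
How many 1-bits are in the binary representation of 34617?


0b1000011100111001 has 8 set bits

8


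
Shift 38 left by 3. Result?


0b100110 << 3 = 0b100110000 = 304

304


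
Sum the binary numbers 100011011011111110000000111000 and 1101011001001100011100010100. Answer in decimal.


100011011011111110000000111000 + 1101011001001100011100010100 = 110000110101001010011101001100 = 819242828

819242828


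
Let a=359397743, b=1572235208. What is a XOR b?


359397743 ^ 1572235208 = 1222483623

1222483623


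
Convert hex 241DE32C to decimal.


241DE32C hex = 605938476 decimal

605938476


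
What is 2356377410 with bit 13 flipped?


2356377410 ^ (1 << 13) = 2356377410 ^ 8192 = 2356369218

2356369218


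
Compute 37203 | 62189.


0b1001000101010011 | 0b1111001011101101 = 0b1111001111111111 = 62463

62463


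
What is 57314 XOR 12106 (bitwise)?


0b1101111111100010 ^ 0b10111101001010 = 0b1111000010101000 = 61608

61608


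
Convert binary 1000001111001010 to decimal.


1000001111001010 in decimal = 33738

33738


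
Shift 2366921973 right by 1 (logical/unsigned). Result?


0b10001101000101000101110011110101 >> 1 = 0b1000110100010100010111001111010 = 1183460986

1183460986


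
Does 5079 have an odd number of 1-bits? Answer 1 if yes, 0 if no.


0b1001111010111 has 9 ones => parity 1

1


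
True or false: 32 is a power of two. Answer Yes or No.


0b100000. Only one bit set => Yes

Yes


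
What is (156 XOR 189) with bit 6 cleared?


Step 1: 156 ^ 189 = 33
Step 2: 33 & ~(1 << 6) = 33

33


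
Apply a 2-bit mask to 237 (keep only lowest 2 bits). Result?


237 & 3 = 1

1


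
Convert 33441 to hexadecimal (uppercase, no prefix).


33441 = 82A1 hex

82A1


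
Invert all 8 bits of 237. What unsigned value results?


237 ^ 255 = 18

18


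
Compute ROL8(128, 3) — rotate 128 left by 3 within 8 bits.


Rotate 0b10000000 left by 3 (8-bit) = 0b100 = 4

4


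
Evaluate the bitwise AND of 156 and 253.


0b10011100 & 0b11111101 = 0b10011100 = 156

156


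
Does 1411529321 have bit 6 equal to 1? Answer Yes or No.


0b1010100001000100011101001101001, bit 6 = 1. Yes

Yes


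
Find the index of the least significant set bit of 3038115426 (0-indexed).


0b10110101000101011111011001100010. Lowest set bit at position 1

1


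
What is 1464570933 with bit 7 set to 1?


1464570933 | (1 << 7) = 1464570933 | 128 = 1464571061

1464571061


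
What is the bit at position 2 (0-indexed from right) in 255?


0b11111111, position 2 = 1

1


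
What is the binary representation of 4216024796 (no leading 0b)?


4216024796 = 11111011010010110110111011011100 in binary

11111011010010110110111011011100


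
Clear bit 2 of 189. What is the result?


189 & ~(1 << 2) = 185

185


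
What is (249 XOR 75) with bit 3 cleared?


Step 1: 249 ^ 75 = 178
Step 2: 178 & ~(1 << 3) = 178

178


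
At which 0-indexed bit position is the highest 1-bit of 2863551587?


0b10101010101011100101010001100011. Highest set bit at position 31

31


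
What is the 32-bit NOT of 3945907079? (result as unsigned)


~0b11101011001100011100001110000111 = 0b10100110011100011110001111000 = 349060216 (32-bit unsigned)

349060216


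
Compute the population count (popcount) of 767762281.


0b101101110000110001111101101001 has 17 set bits

17


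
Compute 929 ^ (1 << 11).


929 ^ (1 << 11) = 929 ^ 2048 = 2977

2977


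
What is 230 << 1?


0b11100110 << 1 = 0b111001100 = 460

460


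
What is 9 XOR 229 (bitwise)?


0b1001 ^ 0b11100101 = 0b11101100 = 236

236


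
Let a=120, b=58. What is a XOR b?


120 ^ 58 = 66

66


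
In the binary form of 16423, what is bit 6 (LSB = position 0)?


0b100000000100111, position 6 = 0

0


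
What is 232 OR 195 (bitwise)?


0b11101000 | 0b11000011 = 0b11101011 = 235

235


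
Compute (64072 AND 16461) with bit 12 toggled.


Step 1: 64072 & 16461 = 16456
Step 2: 16456 ^ (1 << 12) = 16456 ^ 4096 = 20552

20552


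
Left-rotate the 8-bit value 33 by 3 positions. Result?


Rotate 0b100001 left by 3 (8-bit) = 0b1001 = 9

9


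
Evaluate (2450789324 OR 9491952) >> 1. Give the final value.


Step 1: 2450789324 | 9491952 = 2459228156
Step 2: 2459228156 >> 1 = 1229614078

1229614078


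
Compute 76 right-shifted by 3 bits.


0b1001100 >> 3 = 0b1001 = 9

9


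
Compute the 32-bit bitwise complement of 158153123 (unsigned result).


~0b1001011011010011100110100011 = 0b11110110100100101100011001011100 = 4136814172 (32-bit unsigned)

4136814172


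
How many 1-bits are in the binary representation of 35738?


0b1000101110011010 has 8 set bits

8


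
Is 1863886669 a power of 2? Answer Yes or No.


0b1101111000110001010011101001101. Multiple bits set => No

No


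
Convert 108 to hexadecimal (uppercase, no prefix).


108 = 6C hex

6C


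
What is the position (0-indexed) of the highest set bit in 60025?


0b1110101001111001. Highest set bit at position 15

15


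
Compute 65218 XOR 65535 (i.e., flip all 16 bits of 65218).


65218 ^ 65535 = 317

317


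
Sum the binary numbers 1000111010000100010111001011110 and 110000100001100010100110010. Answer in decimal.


1000111010000100010111001011110 + 110000100001100010100110010 = 1001101010100101111001110010000 = 1297281936

1297281936


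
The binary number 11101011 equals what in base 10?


11101011 in decimal = 235

235


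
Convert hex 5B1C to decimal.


5B1C hex = 23324 decimal

23324


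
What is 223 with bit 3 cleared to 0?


223 & ~(1 << 3) = 215

215


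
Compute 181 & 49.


0b10110101 & 0b110001 = 0b110001 = 49

49


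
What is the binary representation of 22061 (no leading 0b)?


22061 = 101011000101101 in binary

101011000101101


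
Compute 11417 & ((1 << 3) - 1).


11417 & 7 = 1

1


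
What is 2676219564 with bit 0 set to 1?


2676219564 | (1 << 0) = 2676219564 | 1 = 2676219565

2676219565


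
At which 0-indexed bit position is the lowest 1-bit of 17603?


0b100010011000011. Lowest set bit at position 0

0


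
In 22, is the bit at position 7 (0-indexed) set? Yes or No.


0b10110, bit 7 = 0. No

No


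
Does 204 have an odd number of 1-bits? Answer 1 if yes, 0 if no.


0b11001100 has 4 ones => parity 0

0


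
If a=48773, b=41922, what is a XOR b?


48773 ^ 41922 = 7495

7495


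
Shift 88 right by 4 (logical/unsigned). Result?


0b1011000 >> 4 = 0b101 = 5

5


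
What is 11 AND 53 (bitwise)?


0b1011 & 0b110101 = 0b1 = 1

1


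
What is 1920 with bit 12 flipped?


1920 ^ (1 << 12) = 1920 ^ 4096 = 6016

6016


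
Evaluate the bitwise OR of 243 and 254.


0b11110011 | 0b11111110 = 0b11111111 = 255

255


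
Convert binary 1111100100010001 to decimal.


1111100100010001 in decimal = 63761

63761


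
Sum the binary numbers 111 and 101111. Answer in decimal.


111 + 101111 = 110110 = 54

54


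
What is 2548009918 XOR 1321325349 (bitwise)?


0b10010111110111111000101110111110 ^ 0b1001110110000011101001100100101 = 0b11011001000111100101100010011011 = 3642644635

3642644635


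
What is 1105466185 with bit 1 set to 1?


1105466185 | (1 << 1) = 1105466185 | 2 = 1105466187

1105466187


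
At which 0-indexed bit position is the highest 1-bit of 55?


0b110111. Highest set bit at position 5

5


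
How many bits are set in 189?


0b10111101 has 6 set bits

6


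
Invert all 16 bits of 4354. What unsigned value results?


4354 ^ 65535 = 61181

61181


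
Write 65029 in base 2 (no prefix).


65029 = 1111111000000101 in binary

1111111000000101


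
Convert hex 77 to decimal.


77 hex = 119 decimal

119


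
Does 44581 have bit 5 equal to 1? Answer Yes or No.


0b1010111000100101, bit 5 = 1. Yes

Yes


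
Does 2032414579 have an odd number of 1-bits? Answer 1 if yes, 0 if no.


0b1111001001001000010111101110011 has 17 ones => parity 1

1


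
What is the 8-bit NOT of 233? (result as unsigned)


~0b11101001 = 0b10110 = 22 (8-bit unsigned)

22


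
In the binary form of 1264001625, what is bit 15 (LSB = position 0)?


0b1001011010101110010001001011001, position 15 = 0

0


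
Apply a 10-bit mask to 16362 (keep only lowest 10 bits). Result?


16362 & 1023 = 1002

1002


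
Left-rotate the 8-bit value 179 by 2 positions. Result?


Rotate 0b10110011 left by 2 (8-bit) = 0b11001110 = 206

206


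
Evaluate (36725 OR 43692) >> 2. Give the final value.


Step 1: 36725 | 43692 = 45053
Step 2: 45053 >> 2 = 11263

11263


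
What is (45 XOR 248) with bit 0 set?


Step 1: 45 ^ 248 = 213
Step 2: 213 | (1 << 0) = 213 | 1 = 213

213


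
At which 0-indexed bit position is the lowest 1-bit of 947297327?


0b111000011101101001110000101111. Lowest set bit at position 0

0


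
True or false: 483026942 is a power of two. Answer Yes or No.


0b11100110010100110011111111110. Multiple bits set => No

No


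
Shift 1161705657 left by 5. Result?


0b1000101001111100011100010111001 << 5 = 0b100010100111110001110001011100100000 = 37174581024

37174581024


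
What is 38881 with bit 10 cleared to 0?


38881 & ~(1 << 10) = 37857

37857


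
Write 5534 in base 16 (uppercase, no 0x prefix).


5534 = 159E hex

159E


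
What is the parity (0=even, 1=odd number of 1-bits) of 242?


0b11110010 has 5 ones => parity 1

1


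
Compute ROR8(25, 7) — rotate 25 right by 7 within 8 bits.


Rotate 0b11001 right by 7 (8-bit) = 0b110010 = 50

50


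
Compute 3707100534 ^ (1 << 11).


3707100534 ^ (1 << 11) = 3707100534 ^ 2048 = 3707098486

3707098486


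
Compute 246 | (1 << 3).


246 | (1 << 3) = 246 | 8 = 254

254


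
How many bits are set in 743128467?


0b101100010010110011110110010011 has 16 set bits

16


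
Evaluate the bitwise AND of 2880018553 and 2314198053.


0b10101011101010011001100001111001 & 0b10001001111011111101110000100101 = 0b10001001101010011001100000100001 = 2309593121

2309593121


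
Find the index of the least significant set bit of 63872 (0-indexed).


0b1111100110000000. Lowest set bit at position 7

7


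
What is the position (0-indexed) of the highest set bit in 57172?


0b1101111101010100. Highest set bit at position 15

15


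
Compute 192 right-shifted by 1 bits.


0b11000000 >> 1 = 0b1100000 = 96

96


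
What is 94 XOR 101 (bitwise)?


0b1011110 ^ 0b1100101 = 0b111011 = 59

59


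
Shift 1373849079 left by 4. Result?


0b1010001111000110100010111110111 << 4 = 0b10100011110001101000101111101110000 = 21981585264

21981585264


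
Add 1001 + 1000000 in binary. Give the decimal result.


1001 + 1000000 = 1001001 = 73

73


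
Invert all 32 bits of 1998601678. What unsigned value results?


1998601678 ^ 4294967295 = 2296365617

2296365617


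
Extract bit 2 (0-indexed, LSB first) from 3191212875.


0b10111110001101100000101101001011, position 2 = 0

0


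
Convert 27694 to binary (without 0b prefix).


27694 = 110110000101110 in binary

110110000101110


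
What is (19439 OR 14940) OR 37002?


Step 1: 19439 | 14940 = 31743
Step 2: 31743 | 37002 = 64511

64511


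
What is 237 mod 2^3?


237 & 7 = 5

5


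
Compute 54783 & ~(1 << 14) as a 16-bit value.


54783 & ~(1 << 14) = 38399

38399


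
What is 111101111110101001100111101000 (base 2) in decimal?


111101111110101001100111101000 in decimal = 1039833576

1039833576


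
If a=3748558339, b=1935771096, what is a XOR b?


3748558339 ^ 1935771096 = 2886726619

2886726619


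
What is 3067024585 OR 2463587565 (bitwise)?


0b10110110110011110001010011001001 | 0b10010010110101110101110011101101 = 0b10110110110111110101110011101101 = 3068091629

3068091629


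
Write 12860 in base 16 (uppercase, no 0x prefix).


12860 = 323C hex

323C


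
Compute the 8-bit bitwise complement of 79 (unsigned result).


~0b1001111 = 0b10110000 = 176 (8-bit unsigned)

176


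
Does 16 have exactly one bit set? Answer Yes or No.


0b10000. Only one bit set => Yes

Yes


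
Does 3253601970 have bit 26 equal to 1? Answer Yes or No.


0b11000001111011100000011010110010, bit 26 = 0. No

No


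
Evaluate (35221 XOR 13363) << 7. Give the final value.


Step 1: 35221 ^ 13363 = 48550
Step 2: 48550 << 7 = 6214400

6214400


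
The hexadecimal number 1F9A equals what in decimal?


1F9A hex = 8090 decimal

8090


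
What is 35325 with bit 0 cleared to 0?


35325 & ~(1 << 0) = 35324

35324


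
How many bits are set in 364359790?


0b10101101101111011000001101110 has 17 set bits

17


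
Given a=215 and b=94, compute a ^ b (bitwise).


215 ^ 94 = 137

137


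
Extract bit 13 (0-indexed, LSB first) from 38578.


0b1001011010110010, position 13 = 0

0


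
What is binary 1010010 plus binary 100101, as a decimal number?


1010010 + 100101 = 1110111 = 119

119


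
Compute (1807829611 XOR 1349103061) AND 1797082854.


Step 1: 1807829611 ^ 1349103061 = 1000925118
Step 2: 1000925118 & 1797082854 = 721962662

721962662


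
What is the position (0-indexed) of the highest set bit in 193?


0b11000001. Highest set bit at position 7

7


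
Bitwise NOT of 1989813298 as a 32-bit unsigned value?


~0b1110110100110100010010000110010 = 0b10001001011001011101101111001101 = 2305153997 (32-bit unsigned)

2305153997


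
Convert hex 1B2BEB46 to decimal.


1B2BEB46 hex = 455863110 decimal

455863110


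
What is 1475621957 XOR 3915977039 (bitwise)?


0b1010111111101000011010001000101 ^ 0b11101001011010010001000101001111 = 0b10111110100111010010010100001010 = 3197969674

3197969674


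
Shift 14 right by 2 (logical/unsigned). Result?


0b1110 >> 2 = 0b11 = 3

3


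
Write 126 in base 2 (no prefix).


126 = 1111110 in binary

1111110


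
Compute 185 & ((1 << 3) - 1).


185 & 7 = 1

1


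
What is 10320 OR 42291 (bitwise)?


0b10100001010000 | 0b1010010100110011 = 0b1010110101110011 = 44403

44403


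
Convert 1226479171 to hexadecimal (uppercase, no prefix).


1226479171 = 491A9643 hex

491A9643


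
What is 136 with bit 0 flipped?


136 ^ (1 << 0) = 136 ^ 1 = 137

137


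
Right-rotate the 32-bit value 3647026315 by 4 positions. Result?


Rotate 0b11011001011000010011010010001011 right by 4 (32-bit) = 0b10111101100101100001001101001000 = 3180729160

3180729160


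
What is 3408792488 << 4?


0b11001011001011100000101110101000 << 4 = 0b110010110010111000001011101010000000 = 54540679808

54540679808


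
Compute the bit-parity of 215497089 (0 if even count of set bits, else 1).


0b1100110110000011100110000001 has 12 ones => parity 0

0


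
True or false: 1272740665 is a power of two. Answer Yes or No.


0b1001011110111000111101100111001. Multiple bits set => No

No


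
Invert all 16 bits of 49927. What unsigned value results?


49927 ^ 65535 = 15608

15608


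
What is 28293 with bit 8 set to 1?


28293 | (1 << 8) = 28293 | 256 = 28549

28549


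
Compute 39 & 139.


0b100111 & 0b10001011 = 0b11 = 3

3


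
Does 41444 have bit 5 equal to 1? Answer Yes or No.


0b1010000111100100, bit 5 = 1. Yes

Yes


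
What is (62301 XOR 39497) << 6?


Step 1: 62301 ^ 39497 = 26900
Step 2: 26900 << 6 = 1721600

1721600


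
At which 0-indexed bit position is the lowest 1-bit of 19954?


0b100110111110010. Lowest set bit at position 1

1


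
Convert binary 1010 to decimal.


1010 in decimal = 10

10


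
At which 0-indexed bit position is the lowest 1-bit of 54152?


0b1101001110001000. Lowest set bit at position 3

3


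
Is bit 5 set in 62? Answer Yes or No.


0b111110, bit 5 = 1. Yes

Yes


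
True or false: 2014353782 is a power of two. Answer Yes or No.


0b1111000000100001001100101110110. Multiple bits set => No

No


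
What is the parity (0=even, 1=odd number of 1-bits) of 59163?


0b1110011100011011 has 10 ones => parity 0

0


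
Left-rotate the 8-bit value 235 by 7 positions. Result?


Rotate 0b11101011 left by 7 (8-bit) = 0b11110101 = 245

245


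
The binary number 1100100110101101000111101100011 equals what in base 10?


1100100110101101000111101100011 in decimal = 1691783011

1691783011


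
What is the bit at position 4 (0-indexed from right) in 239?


0b11101111, position 4 = 0

0


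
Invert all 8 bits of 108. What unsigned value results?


108 ^ 255 = 147

147


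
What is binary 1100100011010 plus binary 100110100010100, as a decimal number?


1100100011010 + 100110100010100 = 110011000101110 = 26158

26158


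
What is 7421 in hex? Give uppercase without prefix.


7421 = 1CFD hex

1CFD


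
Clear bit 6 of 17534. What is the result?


17534 & ~(1 << 6) = 17470

17470


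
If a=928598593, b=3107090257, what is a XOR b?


928598593 ^ 3107090257 = 2389386512

2389386512


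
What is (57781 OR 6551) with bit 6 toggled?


Step 1: 57781 | 6551 = 63927
Step 2: 63927 ^ (1 << 6) = 63927 ^ 64 = 63991

63991


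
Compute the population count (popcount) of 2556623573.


0b10011000011000101111101011010101 has 17 set bits

17


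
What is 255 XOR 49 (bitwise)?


0b11111111 ^ 0b110001 = 0b11001110 = 206

206


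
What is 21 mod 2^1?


21 & 1 = 1

1


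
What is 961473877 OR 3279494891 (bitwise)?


0b111001010011101110110101010101 | 0b11000011011110010001111011101011 = 0b11111011011111111111111111111111 = 4219469823

4219469823


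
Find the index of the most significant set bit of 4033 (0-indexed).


0b111111000001. Highest set bit at position 11

11


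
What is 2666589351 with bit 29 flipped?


2666589351 ^ (1 << 29) = 2666589351 ^ 536870912 = 3203460263

3203460263


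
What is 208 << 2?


0b11010000 << 2 = 0b1101000000 = 832

832


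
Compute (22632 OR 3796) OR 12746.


Step 1: 22632 | 3796 = 24316
Step 2: 24316 | 12746 = 32766

32766


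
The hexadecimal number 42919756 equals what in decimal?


42919756 hex = 1116837718 decimal

1116837718


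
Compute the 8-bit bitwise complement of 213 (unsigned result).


~0b11010101 = 0b101010 = 42 (8-bit unsigned)

42


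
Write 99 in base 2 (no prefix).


99 = 1100011 in binary

1100011


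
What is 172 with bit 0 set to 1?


172 | (1 << 0) = 172 | 1 = 173

173


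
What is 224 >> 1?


0b11100000 >> 1 = 0b1110000 = 112

112


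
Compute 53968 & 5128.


0b1101001011010000 & 0b1010000001000 = 0b1000000000000 = 4096

4096


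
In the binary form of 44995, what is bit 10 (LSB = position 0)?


0b1010111111000011, position 10 = 1

1


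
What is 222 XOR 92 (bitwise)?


0b11011110 ^ 0b1011100 = 0b10000010 = 130

130


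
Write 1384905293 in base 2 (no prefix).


1384905293 = 1010010100010111111101001001101 in binary

1010010100010111111101001001101


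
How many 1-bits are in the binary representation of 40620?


0b1001111010101100 has 9 set bits

9


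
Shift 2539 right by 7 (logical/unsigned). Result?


0b100111101011 >> 7 = 0b10011 = 19

19


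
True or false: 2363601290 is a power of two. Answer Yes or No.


0b10001100111000011011000110001010. Multiple bits set => No

No


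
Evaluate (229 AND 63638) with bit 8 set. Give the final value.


Step 1: 229 & 63638 = 132
Step 2: 132 | (1 << 8) = 132 | 256 = 388

388


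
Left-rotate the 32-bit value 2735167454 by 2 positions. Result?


Rotate 0b10100011000001110101011111011110 left by 2 (32-bit) = 0b10001100000111010101111101111010 = 2350735226

2350735226


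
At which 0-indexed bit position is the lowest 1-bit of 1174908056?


0b1000110000001111010110010011000. Lowest set bit at position 3

3


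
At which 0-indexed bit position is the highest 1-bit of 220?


0b11011100. Highest set bit at position 7

7


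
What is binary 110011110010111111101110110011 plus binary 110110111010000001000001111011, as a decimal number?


110011110010111111101110110011 + 110110111010000001000001111011 = 1101010101101000000110000101110 = 1790184494

1790184494


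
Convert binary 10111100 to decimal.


10111100 in decimal = 188

188


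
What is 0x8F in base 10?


8F hex = 143 decimal

143


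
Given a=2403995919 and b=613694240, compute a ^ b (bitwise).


2403995919 ^ 613694240 = 2883463727

2883463727


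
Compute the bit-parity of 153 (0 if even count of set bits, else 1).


0b10011001 has 4 ones => parity 0

0


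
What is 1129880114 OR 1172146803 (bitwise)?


0b1000011010110001001101000110010 | 0b1000101110111011000101001110011 = 0b1000111110111011001101001110011 = 1205705331

1205705331


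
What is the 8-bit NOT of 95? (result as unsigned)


~0b1011111 = 0b10100000 = 160 (8-bit unsigned)

160


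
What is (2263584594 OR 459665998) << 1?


Step 1: 2263584594 | 459665998 = 2683305822
Step 2: 2683305822 << 1 = 5366611644

5366611644


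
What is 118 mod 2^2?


118 & 3 = 2

2


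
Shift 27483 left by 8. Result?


0b110101101011011 << 8 = 0b11010110101101100000000 = 7035648

7035648


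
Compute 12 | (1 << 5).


12 | (1 << 5) = 12 | 32 = 44

44


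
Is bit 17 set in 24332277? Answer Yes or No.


0b1011100110100011111110101, bit 17 = 1. Yes

Yes


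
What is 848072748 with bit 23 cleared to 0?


848072748 & ~(1 << 23) = 839684140

839684140


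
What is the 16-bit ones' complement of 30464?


30464 ^ 65535 = 35071

35071


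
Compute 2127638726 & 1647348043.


0b1111110110100010011000011000110 & 0b1100010001100001000100101001011 = 0b1100010000100000000000001000010 = 1645215810

1645215810


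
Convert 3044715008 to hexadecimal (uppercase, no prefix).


3044715008 = B57AAA00 hex

B57AAA00


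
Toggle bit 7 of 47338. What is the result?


47338 ^ (1 << 7) = 47338 ^ 128 = 47210

47210


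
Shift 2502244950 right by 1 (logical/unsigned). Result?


0b10010101001001010011101001010110 >> 1 = 0b1001010100100101001110100101011 = 1251122475

1251122475


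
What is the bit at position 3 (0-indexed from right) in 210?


0b11010010, position 3 = 0

0


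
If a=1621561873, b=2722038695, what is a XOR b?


1621561873 ^ 2722038695 = 3264745910

3264745910


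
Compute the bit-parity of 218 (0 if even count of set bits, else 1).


0b11011010 has 5 ones => parity 1

1


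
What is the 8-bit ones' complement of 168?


168 ^ 255 = 87

87


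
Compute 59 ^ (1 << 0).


59 ^ (1 << 0) = 59 ^ 1 = 58

58


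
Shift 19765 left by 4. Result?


0b100110100110101 << 4 = 0b1001101001101010000 = 316240

316240


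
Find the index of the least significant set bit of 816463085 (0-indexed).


0b110000101010100011110011101101. Lowest set bit at position 0

0


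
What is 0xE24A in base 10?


E24A hex = 57930 decimal

57930


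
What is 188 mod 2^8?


188 & 255 = 188

188


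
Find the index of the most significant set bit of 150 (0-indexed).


0b10010110. Highest set bit at position 7

7


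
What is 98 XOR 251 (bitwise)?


0b1100010 ^ 0b11111011 = 0b10011001 = 153

153


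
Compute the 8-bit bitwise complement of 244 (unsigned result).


~0b11110100 = 0b1011 = 11 (8-bit unsigned)

11


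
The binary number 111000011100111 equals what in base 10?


111000011100111 in decimal = 28903

28903


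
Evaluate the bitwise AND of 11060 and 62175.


0b10101100110100 & 0b1111001011011111 = 0b10001000010100 = 8724

8724


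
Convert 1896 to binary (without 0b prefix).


1896 = 11101101000 in binary

11101101000


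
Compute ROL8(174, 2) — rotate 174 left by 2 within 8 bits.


Rotate 0b10101110 left by 2 (8-bit) = 0b10111010 = 186

186


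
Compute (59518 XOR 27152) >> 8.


Step 1: 59518 ^ 27152 = 33390
Step 2: 33390 >> 8 = 130

130


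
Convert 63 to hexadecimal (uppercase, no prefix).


63 = 3F hex

3F


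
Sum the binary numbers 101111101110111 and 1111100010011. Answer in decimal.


101111101110111 + 1111100010011 = 111111010001010 = 32394

32394


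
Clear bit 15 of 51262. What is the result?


51262 & ~(1 << 15) = 18494

18494


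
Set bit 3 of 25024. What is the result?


25024 | (1 << 3) = 25024 | 8 = 25032

25032


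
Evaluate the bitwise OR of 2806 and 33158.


0b101011110110 | 0b1000000110000110 = 0b1000101111110110 = 35830

35830


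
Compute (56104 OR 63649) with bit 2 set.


Step 1: 56104 | 63649 = 64425
Step 2: 64425 | (1 << 2) = 64425 | 4 = 64429

64429


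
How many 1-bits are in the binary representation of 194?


0b11000010 has 3 set bits

3


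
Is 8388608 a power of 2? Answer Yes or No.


0b100000000000000000000000. Only one bit set => Yes

Yes


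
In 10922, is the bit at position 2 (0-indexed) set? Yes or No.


0b10101010101010, bit 2 = 0. No

No


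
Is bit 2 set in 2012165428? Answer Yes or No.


0b1110111111011110011010100110100, bit 2 = 1. Yes

Yes


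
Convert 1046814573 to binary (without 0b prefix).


1046814573 = 111110011001010001111101101101 in binary

111110011001010001111101101101


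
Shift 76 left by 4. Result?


0b1001100 << 4 = 0b10011000000 = 1216

1216


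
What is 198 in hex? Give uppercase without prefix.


198 = C6 hex

C6


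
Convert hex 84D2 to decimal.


84D2 hex = 34002 decimal

34002


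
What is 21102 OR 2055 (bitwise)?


0b101001001101110 | 0b100000000111 = 0b101101001101111 = 23151

23151


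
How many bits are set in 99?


0b1100011 has 4 set bits

4


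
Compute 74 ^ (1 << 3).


74 ^ (1 << 3) = 74 ^ 8 = 66

66


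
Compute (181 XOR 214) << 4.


Step 1: 181 ^ 214 = 99
Step 2: 99 << 4 = 1584

1584


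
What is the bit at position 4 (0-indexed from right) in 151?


0b10010111, position 4 = 1

1


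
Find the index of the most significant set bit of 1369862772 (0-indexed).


0b1010001101001100111001001110100. Highest set bit at position 30

30


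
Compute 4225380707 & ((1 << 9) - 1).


4225380707 & 511 = 355

355


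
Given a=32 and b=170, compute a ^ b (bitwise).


32 ^ 170 = 138

138


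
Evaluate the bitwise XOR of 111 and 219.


0b1101111 ^ 0b11011011 = 0b10110100 = 180

180


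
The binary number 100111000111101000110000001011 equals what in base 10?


100111000111101000110000001011 in decimal = 656313355

656313355


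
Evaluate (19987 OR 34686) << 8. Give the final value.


Step 1: 19987 | 34686 = 53119
Step 2: 53119 << 8 = 13598464

13598464


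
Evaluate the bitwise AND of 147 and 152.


0b10010011 & 0b10011000 = 0b10010000 = 144

144


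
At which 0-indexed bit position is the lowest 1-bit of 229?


0b11100101. Lowest set bit at position 0

0


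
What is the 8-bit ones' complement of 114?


114 ^ 255 = 141

141


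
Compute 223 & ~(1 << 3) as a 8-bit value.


223 & ~(1 << 3) = 215

215


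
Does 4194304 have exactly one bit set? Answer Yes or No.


0b10000000000000000000000. Only one bit set => Yes

Yes


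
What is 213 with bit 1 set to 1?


213 | (1 << 1) = 213 | 2 = 215

215


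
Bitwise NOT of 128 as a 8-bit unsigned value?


~0b10000000 = 0b1111111 = 127 (8-bit unsigned)

127


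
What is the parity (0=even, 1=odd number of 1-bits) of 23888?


0b101110101010000 has 7 ones => parity 1

1


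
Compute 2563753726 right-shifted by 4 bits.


0b10011000110011111100011011111110 >> 4 = 0b1001100011001111110001101111 = 160234607

160234607


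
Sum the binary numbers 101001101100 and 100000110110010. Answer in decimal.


101001101100 + 100000110110010 = 100110000011110 = 19486

19486


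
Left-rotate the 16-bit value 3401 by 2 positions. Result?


Rotate 0b110101001001 left by 2 (16-bit) = 0b11010100100100 = 13604

13604


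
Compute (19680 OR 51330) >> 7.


Step 1: 19680 | 51330 = 52450
Step 2: 52450 >> 7 = 409

409


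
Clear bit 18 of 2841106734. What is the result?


2841106734 & ~(1 << 18) = 2840844590

2840844590


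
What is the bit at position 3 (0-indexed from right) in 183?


0b10110111, position 3 = 0

0


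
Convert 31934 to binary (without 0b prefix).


31934 = 111110010111110 in binary

111110010111110


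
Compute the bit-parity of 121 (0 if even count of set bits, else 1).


0b1111001 has 5 ones => parity 1

1


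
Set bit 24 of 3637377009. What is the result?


3637377009 | (1 << 24) = 3637377009 | 16777216 = 3654154225

3654154225


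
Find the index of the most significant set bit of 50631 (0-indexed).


0b1100010111000111. Highest set bit at position 15

15


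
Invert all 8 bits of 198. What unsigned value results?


198 ^ 255 = 57

57


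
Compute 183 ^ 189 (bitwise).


0b10110111 ^ 0b10111101 = 0b1010 = 10

10


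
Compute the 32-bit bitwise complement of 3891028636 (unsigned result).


~0b11100111111011000110001010011100 = 0b11000000100111001110101100011 = 403938659 (32-bit unsigned)

403938659


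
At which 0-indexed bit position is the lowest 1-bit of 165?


0b10100101. Lowest set bit at position 0

0


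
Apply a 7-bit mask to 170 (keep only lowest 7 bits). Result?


170 & 127 = 42

42


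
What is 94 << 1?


0b1011110 << 1 = 0b10111100 = 188

188


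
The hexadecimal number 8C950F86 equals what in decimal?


8C950F86 hex = 2358579078 decimal

2358579078


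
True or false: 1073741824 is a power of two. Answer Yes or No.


0b1000000000000000000000000000000. Only one bit set => Yes

Yes


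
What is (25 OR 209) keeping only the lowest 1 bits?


Step 1: 25 | 209 = 217
Step 2: 217 & 1 = 1

1


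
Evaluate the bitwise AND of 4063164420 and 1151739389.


0b11110010001011101111100000000100 & 0b1000100101001100010010111111101 = 0b1000000001001100010000000000100 = 1076240388

1076240388


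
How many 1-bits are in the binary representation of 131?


0b10000011 has 3 set bits

3


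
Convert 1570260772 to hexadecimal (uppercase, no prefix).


1570260772 = 5D984724 hex

5D984724


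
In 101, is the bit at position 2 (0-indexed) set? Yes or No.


0b1100101, bit 2 = 1. Yes

Yes


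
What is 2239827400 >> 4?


0b10000101100000010000110111001000 >> 4 = 0b1000010110000001000011011100 = 139989212

139989212


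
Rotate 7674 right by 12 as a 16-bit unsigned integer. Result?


Rotate 0b1110111111010 right by 12 (16-bit) = 0b1101111110100001 = 57249

57249


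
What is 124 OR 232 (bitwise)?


0b1111100 | 0b11101000 = 0b11111100 = 252

252


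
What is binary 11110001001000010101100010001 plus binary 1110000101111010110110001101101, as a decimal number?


11110001001000010101100010001 + 1110000101111010110110001101101 = 10001110111000011001011101111110 = 2397149054

2397149054


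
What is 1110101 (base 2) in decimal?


1110101 in decimal = 117

117


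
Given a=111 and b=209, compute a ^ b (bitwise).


111 ^ 209 = 190

190


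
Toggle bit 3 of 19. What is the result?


19 ^ (1 << 3) = 19 ^ 8 = 27

27


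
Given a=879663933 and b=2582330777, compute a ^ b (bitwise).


879663933 ^ 2582330777 = 2911217316

2911217316


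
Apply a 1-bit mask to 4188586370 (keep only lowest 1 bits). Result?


4188586370 & 1 = 0

0


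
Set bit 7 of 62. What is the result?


62 | (1 << 7) = 62 | 128 = 190

190


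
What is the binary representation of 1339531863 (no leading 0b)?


1339531863 = 1001111110101111010001001010111 in binary

1001111110101111010001001010111


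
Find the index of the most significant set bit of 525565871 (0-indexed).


0b11111010100110111111110101111. Highest set bit at position 28

28


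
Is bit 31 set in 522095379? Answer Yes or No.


0b11111000111101000101100010011, bit 31 = 0. No

No


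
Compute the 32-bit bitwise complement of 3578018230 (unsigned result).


~0b11010101010001000011100110110110 = 0b101010101110111100011001001001 = 716949065 (32-bit unsigned)

716949065


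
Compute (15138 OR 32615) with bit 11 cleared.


Step 1: 15138 | 32615 = 32615
Step 2: 32615 & ~(1 << 11) = 30567

30567


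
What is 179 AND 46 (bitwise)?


0b10110011 & 0b101110 = 0b100010 = 34

34


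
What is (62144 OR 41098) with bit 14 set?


Step 1: 62144 | 41098 = 62154
Step 2: 62154 | (1 << 14) = 62154 | 16384 = 62154

62154


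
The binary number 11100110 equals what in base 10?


11100110 in decimal = 230

230


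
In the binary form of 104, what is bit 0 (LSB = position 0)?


0b1101000, position 0 = 0

0


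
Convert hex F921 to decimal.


F921 hex = 63777 decimal

63777


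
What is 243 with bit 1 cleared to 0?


243 & ~(1 << 1) = 241

241


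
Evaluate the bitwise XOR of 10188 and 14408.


0b10011111001100 ^ 0b11100001001000 = 0b1111110000100 = 8068

8068


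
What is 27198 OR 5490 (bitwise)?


0b110101000111110 | 0b1010101110010 = 0b111111101111110 = 32638

32638


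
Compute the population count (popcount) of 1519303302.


0b1011010100011101011101010000110 has 16 set bits

16


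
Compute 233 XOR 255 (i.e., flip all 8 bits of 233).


233 ^ 255 = 22

22


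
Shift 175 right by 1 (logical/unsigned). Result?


0b10101111 >> 1 = 0b1010111 = 87

87


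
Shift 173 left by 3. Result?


0b10101101 << 3 = 0b10101101000 = 1384

1384


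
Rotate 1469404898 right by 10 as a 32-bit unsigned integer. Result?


Rotate 0b1010111100101010101011011100010 right by 10 (32-bit) = 0b10111000100101011110010101010101 = 3096831317

3096831317


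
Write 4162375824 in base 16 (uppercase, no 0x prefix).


4162375824 = F818D090 hex

F818D090


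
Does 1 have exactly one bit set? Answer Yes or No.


0b1. Only one bit set => Yes

Yes


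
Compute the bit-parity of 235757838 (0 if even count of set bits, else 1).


0b1110000011010110000100001110 has 12 ones => parity 0

0


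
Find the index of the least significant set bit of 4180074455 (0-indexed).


0b11111001001001101101111111010111. Lowest set bit at position 0

0


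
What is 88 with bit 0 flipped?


88 ^ (1 << 0) = 88 ^ 1 = 89

89


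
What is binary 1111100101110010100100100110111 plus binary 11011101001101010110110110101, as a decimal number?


1111100101110010100100100110111 + 11011101001101010110110110101 = 10011000010111111111011011101100 = 2556425964

2556425964


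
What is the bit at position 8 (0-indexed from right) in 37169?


0b1001000100110001, position 8 = 1

1


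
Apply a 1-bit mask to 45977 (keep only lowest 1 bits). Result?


45977 & 1 = 1

1


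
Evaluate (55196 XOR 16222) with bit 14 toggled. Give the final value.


Step 1: 55196 ^ 16222 = 59586
Step 2: 59586 ^ (1 << 14) = 59586 ^ 16384 = 43202

43202


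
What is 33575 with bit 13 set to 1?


33575 | (1 << 13) = 33575 | 8192 = 41767

41767


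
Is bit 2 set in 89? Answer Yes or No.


0b1011001, bit 2 = 0. No

No


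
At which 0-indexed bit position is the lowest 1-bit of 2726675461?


0b10100010100001011100010000000101. Lowest set bit at position 0

0


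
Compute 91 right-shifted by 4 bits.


0b1011011 >> 4 = 0b101 = 5

5


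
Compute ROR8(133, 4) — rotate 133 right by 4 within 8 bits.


Rotate 0b10000101 right by 4 (8-bit) = 0b1011000 = 88

88


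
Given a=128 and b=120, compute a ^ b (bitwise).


128 ^ 120 = 248

248


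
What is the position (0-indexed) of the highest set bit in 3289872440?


0b11000100000101110111100000111000. Highest set bit at position 31

31


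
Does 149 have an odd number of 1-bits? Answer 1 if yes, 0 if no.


0b10010101 has 4 ones => parity 0

0


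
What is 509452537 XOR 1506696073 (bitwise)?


0b11110010111011010000011111001 ^ 0b1011001110011100101101110001001 = 0b1000111100100111111101101110000 = 1200880496

1200880496
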